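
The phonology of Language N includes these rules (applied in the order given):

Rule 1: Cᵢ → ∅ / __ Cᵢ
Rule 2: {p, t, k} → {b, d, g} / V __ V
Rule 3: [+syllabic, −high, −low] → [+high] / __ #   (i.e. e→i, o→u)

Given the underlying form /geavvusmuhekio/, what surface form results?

geavusmuhegiu

Rule 1 (degemination): /vv/ is a geminate; the first /v/ deletes. /geavvusmuhekio/ → geavusmuhekio.
Rule 2 (intervocalic voicing): /k/ is a voiceless stop between vowels /e/ and /i/, so it voices to [g]. /geavusmuhekio/ → geavusmuhegio.
Rule 3 (final vowel raising): /o/ is a mid vowel in word-final position, so it raises to [u]. /geavusmuhegio/ → geavusmuhegiu.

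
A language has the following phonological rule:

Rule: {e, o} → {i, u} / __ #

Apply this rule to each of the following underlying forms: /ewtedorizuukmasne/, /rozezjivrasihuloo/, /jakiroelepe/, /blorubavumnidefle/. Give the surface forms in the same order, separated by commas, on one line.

ewtedorizuukmasni, rozezjivrasihulou, jakiroelepi, blorubavumnidefli

/ewtedorizuukmasne/: /e/ is a mid vowel in word-final position, so it raises to [i]. → [ewtedorizuukmasni].
/rozezjivrasihuloo/: /o/ is a mid vowel in word-final position, so it raises to [u]. → [rozezjivrasihulou].
/jakiroelepe/: /e/ is a mid vowel in word-final position, so it raises to [i]. → [jakiroelepi].
/blorubavumnidefle/: /e/ is a mid vowel in word-final position, so it raises to [i]. → [blorubavumnidefli].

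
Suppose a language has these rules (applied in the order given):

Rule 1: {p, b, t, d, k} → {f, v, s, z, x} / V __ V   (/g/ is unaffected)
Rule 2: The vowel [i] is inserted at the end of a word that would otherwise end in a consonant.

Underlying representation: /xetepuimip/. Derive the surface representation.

xesefuimipi

Rule 1 (intervocalic spirantization): /t/ is a stop between vowels /e/ and /e/, so it spirantizes to the fricative [s]. /p/ is a stop between vowels /e/ and /u/, so it spirantizes to the fricative [f]. /xetepuimip/ → xesefuimip.
Rule 2 (final i-epenthesis): the form ends in the consonant /p/, so [i] is inserted word-finally. /xesefuimip/ → xesefuimipi.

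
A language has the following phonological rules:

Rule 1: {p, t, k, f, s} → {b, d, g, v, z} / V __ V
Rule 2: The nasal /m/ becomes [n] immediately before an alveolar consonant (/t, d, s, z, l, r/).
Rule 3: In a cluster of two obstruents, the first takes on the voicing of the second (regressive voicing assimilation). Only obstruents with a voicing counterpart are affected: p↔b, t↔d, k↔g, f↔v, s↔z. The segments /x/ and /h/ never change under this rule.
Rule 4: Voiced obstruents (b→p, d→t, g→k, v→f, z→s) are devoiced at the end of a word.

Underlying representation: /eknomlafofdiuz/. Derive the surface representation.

Rule 1 (intervocalic voicing): /f/ is a voiceless obstruent between vowels /a/ and /o/, so it voices to [v]. /eknomlafofdiuz/ → eknomlavofdiuz.
Rule 2 (nasal place assimilation): /m/ precedes the alveolar consonant /l/, so it assimilates in place to [n]. /eknomlavofdiuz/ → eknonlavofdiuz.
Rule 3 (regressive voicing assimilation): /f/ precedes the voiced obstruent /d/, so it voices to [v] by assimilation. /eknonlavofdiuz/ → eknonlavovdiuz.
Rule 4 (final devoicing): /z/ is a voiced obstruent in word-final position, so it devoices to [s]. /eknonlavovdiuz/ → eknonlavovdius.

eknonlavovdius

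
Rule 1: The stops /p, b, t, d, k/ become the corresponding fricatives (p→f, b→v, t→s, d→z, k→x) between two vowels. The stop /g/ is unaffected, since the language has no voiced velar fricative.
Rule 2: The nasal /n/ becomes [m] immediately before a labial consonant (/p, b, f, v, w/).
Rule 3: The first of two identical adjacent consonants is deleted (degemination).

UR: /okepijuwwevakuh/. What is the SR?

oxefijuwevaxuh

Rule 1 (intervocalic spirantization): /k/ is a stop between vowels /o/ and /e/, so it spirantizes to the fricative [x]. /p/ is a stop between vowels /e/ and /i/, so it spirantizes to the fricative [f]. /k/ is a stop between vowels /a/ and /u/, so it spirantizes to the fricative [x]. /okepijuwwevakuh/ → oxefijuwwevaxuh.
Rule 2 (nasal place assimilation): no segment meets the environment; /oxefijuwwevaxuh/ is unchanged.
Rule 3 (degemination): /ww/ is a geminate; the first /w/ deletes. /oxefijuwwevaxuh/ → oxefijuwevaxuh.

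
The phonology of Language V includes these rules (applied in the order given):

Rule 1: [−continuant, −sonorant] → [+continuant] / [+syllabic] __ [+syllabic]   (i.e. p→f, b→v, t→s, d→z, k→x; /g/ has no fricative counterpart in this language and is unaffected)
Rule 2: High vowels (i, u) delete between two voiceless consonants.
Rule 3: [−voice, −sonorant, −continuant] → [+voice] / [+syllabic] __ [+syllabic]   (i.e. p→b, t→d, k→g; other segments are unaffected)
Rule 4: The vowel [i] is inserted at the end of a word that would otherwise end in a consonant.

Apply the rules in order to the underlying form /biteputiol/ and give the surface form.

Rule 1 (intervocalic spirantization): /t/ is a stop between vowels /i/ and /e/, so it spirantizes to the fricative [s]. /p/ is a stop between vowels /e/ and /u/, so it spirantizes to the fricative [f]. /t/ is a stop between vowels /u/ and /i/, so it spirantizes to the fricative [s]. /biteputiol/ → bisefusiol.
Rule 2 (high vowel syncope): /u/ is a high vowel flanked by voiceless consonants /f/ and /s/, so it deletes. /bisefusiol/ → bisefsiol.
Rule 3 (intervocalic voicing): no segment meets the environment; /bisefsiol/ is unchanged.
Rule 4 (final i-epenthesis): the form ends in the consonant /l/, so [i] is inserted word-finally. /bisefsiol/ → bisefsioli.

bisefsioli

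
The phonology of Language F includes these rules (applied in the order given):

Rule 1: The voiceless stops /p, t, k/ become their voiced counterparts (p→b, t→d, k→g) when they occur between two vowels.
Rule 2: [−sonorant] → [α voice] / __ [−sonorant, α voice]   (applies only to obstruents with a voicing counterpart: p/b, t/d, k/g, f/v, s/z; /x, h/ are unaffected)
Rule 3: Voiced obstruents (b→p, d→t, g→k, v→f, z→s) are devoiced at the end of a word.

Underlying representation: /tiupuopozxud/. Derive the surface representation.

tiubuobosxut

Rule 1 (intervocalic voicing): /p/ is a voiceless stop between vowels /u/ and /u/, so it voices to [b]. /p/ is a voiceless stop between vowels /o/ and /o/, so it voices to [b]. /tiupuopozxud/ → tiubuobozxud.
Rule 2 (regressive voicing assimilation): /z/ precedes the voiceless obstruent /x/, so it devoices to [s] by assimilation. /tiubuobozxud/ → tiubuobosxud.
Rule 3 (final devoicing): /d/ is a voiced obstruent in word-final position, so it devoices to [t]. /tiubuobosxud/ → tiubuobosxut.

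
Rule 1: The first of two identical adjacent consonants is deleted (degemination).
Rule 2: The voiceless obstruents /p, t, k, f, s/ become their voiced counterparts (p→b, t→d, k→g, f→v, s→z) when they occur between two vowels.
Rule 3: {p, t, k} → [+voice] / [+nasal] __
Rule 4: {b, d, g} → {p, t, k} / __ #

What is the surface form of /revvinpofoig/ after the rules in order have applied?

revinbovoik

Rule 1 (degemination): /vv/ is a geminate; the first /v/ deletes. /revvinpofoig/ → revinpofoig.
Rule 2 (intervocalic voicing): /f/ is a voiceless obstruent between vowels /o/ and /o/, so it voices to [v]. /revinpofoig/ → revinpovoig.
Rule 3 (post-nasal voicing): /p/ is a voiceless stop immediately after the nasal /n/, so it voices to [b]. /revinpovoig/ → revinbovoig.
Rule 4 (final devoicing): /g/ is a voiced stop in word-final position, so it devoices to [k]. /revinbovoig/ → revinbovoik.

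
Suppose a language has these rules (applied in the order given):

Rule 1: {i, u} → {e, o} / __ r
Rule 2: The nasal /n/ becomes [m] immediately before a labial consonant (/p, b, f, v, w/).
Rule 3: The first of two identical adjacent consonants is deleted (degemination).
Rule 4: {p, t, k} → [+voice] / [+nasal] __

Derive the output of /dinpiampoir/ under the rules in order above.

Rule 1 (pre-rhotic lowering): /i/ is a high vowel immediately before /r/, so it lowers to [e]. /dinpiampoir/ → dinpiampoer.
Rule 2 (nasal place assimilation): /n/ precedes the labial consonant /p/, so it assimilates in place to [m]. /dinpiampoer/ → dimpiampoer.
Rule 3 (degemination): no segment meets the environment; /dimpiampoer/ is unchanged.
Rule 4 (post-nasal voicing): /p/ is a voiceless stop immediately after the nasal /m/, so it voices to [b]. /p/ is a voiceless stop immediately after the nasal /m/, so it voices to [b]. /dimpiampoer/ → dimbiamboer.

dimbiamboer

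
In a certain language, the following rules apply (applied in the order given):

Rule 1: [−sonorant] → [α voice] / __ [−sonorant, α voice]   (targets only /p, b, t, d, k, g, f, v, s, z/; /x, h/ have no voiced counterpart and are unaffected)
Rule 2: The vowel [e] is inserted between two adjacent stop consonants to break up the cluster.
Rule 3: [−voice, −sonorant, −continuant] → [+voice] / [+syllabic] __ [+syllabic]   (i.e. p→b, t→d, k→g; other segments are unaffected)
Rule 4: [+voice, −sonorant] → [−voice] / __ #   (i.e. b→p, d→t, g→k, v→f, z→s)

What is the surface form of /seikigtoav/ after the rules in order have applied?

Rule 1 (regressive voicing assimilation): /g/ precedes the voiceless obstruent /t/, so it devoices to [k] by assimilation. /seikigtoav/ → seikiktoav.
Rule 2 (stop-cluster e-epenthesis): /k/ and /t/ form a stop–stop cluster, so [e] is inserted between them. /seikiktoav/ → seikiketoav.
Rule 3 (intervocalic voicing): /k/ is a voiceless stop between vowels /i/ and /i/, so it voices to [g]. /k/ is a voiceless stop between vowels /i/ and /e/, so it voices to [g]. /t/ is a voiceless stop between vowels /e/ and /o/, so it voices to [d]. /seikiketoav/ → seigigedoav.
Rule 4 (final devoicing): /v/ is a voiced obstruent in word-final position, so it devoices to [f]. /seigigedoav/ → seigigedoaf.

seigigedoaf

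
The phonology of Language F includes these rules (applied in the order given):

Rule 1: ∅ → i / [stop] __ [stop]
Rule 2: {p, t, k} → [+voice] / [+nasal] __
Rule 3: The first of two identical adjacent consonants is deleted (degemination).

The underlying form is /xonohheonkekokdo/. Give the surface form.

xonoheongekokido

Rule 1 (stop-cluster i-epenthesis): /k/ and /d/ form a stop–stop cluster, so [i] is inserted between them. /xonohheonkekokdo/ → xonohheonkekokido.
Rule 2 (post-nasal voicing): /k/ is a voiceless stop immediately after the nasal /n/, so it voices to [g]. /xonohheonkekokido/ → xonohheongekokido.
Rule 3 (degemination): /hh/ is a geminate; the first /h/ deletes. /xonohheongekokido/ → xonoheongekokido.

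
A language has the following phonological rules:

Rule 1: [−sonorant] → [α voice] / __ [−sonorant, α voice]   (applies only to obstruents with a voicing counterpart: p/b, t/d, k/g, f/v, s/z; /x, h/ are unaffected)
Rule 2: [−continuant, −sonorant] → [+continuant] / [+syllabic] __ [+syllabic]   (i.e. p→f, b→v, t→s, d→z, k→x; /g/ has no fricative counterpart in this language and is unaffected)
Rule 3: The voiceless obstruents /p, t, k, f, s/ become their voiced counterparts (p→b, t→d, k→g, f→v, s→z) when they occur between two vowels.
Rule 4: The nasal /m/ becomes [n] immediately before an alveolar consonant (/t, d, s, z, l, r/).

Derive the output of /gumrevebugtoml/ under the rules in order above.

gunrevevuktonl

Rule 1 (regressive voicing assimilation): /g/ precedes the voiceless obstruent /t/, so it devoices to [k] by assimilation. /gumrevebugtoml/ → gumrevebuktoml.
Rule 2 (intervocalic spirantization): /b/ is a stop between vowels /e/ and /u/, so it spirantizes to the fricative [v]. /gumrevebuktoml/ → gumrevevuktoml.
Rule 3 (intervocalic voicing): no segment meets the environment; /gumrevevuktoml/ is unchanged.
Rule 4 (nasal place assimilation): /m/ precedes the alveolar consonant /r/, so it assimilates in place to [n]. /m/ precedes the alveolar consonant /l/, so it assimilates in place to [n]. /gumrevevuktoml/ → gunrevevuktonl.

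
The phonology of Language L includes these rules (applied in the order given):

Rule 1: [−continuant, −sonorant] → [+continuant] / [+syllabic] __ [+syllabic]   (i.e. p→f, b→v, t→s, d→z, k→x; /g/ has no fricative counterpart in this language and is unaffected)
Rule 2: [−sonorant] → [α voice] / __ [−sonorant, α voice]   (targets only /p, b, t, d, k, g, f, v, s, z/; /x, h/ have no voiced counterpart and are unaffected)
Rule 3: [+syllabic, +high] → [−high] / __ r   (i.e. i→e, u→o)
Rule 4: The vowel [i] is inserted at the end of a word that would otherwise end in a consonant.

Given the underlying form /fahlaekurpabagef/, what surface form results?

fahlaexorpavagefi

Rule 1 (intervocalic spirantization): /k/ is a stop between vowels /e/ and /u/, so it spirantizes to the fricative [x]. /b/ is a stop between vowels /a/ and /a/, so it spirantizes to the fricative [v]. /fahlaekurpabagef/ → fahlaexurpavagef.
Rule 2 (regressive voicing assimilation): no segment meets the environment; /fahlaexurpavagef/ is unchanged.
Rule 3 (pre-rhotic lowering): /u/ is a high vowel immediately before /r/, so it lowers to [o]. /fahlaexurpavagef/ → fahlaexorpavagef.
Rule 4 (final i-epenthesis): the form ends in the consonant /f/, so [i] is inserted word-finally. /fahlaexorpavagef/ → fahlaexorpavagefi.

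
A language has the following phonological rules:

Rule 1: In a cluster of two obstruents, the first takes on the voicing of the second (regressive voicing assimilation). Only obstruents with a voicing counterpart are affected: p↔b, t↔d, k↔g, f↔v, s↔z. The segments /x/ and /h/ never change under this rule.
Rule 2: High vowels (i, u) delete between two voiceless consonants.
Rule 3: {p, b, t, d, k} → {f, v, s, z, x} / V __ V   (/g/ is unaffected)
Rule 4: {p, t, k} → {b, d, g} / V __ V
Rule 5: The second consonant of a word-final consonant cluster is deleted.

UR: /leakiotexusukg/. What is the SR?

leaxiosexsug

Rule 1 (regressive voicing assimilation): /k/ precedes the voiced obstruent /g/, so it voices to [g] by assimilation. /leakiotexusukg/ → leakiotexusugg.
Rule 2 (high vowel syncope): /u/ is a high vowel flanked by voiceless consonants /x/ and /s/, so it deletes. /leakiotexusugg/ → leakiotexsugg.
Rule 3 (intervocalic spirantization): /k/ is a stop between vowels /a/ and /i/, so it spirantizes to the fricative [x]. /t/ is a stop between vowels /o/ and /e/, so it spirantizes to the fricative [s]. /leakiotexsugg/ → leaxiosexsugg.
Rule 4 (intervocalic voicing): no segment meets the environment; /leaxiosexsugg/ is unchanged.
Rule 5 (final cluster simplification): /g/ is the second consonant of a word-final cluster /gg/, so it deletes. /leaxiosexsugg/ → leaxiosexsug.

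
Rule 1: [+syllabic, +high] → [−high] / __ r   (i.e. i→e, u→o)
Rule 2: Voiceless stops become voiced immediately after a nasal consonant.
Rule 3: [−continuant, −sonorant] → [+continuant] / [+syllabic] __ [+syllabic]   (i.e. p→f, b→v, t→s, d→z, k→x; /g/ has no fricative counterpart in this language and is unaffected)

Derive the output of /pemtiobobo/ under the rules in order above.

pemdiovovo

Rule 1 (pre-rhotic lowering): no segment meets the environment; /pemtiobobo/ is unchanged.
Rule 2 (post-nasal voicing): /t/ is a voiceless stop immediately after the nasal /m/, so it voices to [d]. /pemtiobobo/ → pemdiobobo.
Rule 3 (intervocalic spirantization): /b/ is a stop between vowels /o/ and /o/, so it spirantizes to the fricative [v]. /b/ is a stop between vowels /o/ and /o/, so it spirantizes to the fricative [v]. /pemdiobobo/ → pemdiovovo.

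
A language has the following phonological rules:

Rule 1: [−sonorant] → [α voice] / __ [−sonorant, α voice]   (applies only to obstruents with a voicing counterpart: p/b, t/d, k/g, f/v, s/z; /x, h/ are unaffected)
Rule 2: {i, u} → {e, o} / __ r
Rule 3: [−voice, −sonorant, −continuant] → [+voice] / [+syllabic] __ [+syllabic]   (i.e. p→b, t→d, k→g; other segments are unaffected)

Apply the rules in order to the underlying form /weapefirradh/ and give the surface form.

weabeferrath

Rule 1 (regressive voicing assimilation): /d/ precedes the voiceless obstruent /h/, so it devoices to [t] by assimilation. /weapefirradh/ → weapefirrath.
Rule 2 (pre-rhotic lowering): /i/ is a high vowel immediately before /r/, so it lowers to [e]. /weapefirrath/ → weapeferrath.
Rule 3 (intervocalic voicing): /p/ is a voiceless stop between vowels /a/ and /e/, so it voices to [b]. /weapeferrath/ → weabeferrath.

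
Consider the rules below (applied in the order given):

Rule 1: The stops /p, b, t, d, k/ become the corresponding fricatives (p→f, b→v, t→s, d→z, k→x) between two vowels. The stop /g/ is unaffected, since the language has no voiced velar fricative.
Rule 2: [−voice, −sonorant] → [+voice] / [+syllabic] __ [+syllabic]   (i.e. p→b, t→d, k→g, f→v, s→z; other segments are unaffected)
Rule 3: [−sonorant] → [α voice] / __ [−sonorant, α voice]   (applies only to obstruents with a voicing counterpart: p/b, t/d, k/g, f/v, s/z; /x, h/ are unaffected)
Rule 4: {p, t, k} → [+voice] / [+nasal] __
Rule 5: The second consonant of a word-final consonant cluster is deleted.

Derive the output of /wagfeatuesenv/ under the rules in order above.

wakfeazuezen

Rule 1 (intervocalic spirantization): /t/ is a stop between vowels /a/ and /u/, so it spirantizes to the fricative [s]. /wagfeatuesenv/ → wagfeasuesenv.
Rule 2 (intervocalic voicing): /s/ is a voiceless obstruent between vowels /a/ and /u/, so it voices to [z]. /s/ is a voiceless obstruent between vowels /e/ and /e/, so it voices to [z]. /wagfeasuesenv/ → wagfeazuezenv.
Rule 3 (regressive voicing assimilation): /g/ precedes the voiceless obstruent /f/, so it devoices to [k] by assimilation. /wagfeazuezenv/ → wakfeazuezenv.
Rule 4 (post-nasal voicing): no segment meets the environment; /wakfeazuezenv/ is unchanged.
Rule 5 (final cluster simplification): /v/ is the second consonant of a word-final cluster /nv/, so it deletes. /wakfeazuezenv/ → wakfeazuezen.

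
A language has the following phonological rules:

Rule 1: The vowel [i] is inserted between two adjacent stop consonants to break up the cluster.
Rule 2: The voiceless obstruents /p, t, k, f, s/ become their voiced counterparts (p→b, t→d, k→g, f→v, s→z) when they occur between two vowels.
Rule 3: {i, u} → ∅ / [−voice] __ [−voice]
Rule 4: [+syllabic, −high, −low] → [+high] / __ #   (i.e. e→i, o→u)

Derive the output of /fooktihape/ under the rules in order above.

Rule 1 (stop-cluster i-epenthesis): /k/ and /t/ form a stop–stop cluster, so [i] is inserted between them. /fooktihape/ → fookitihape.
Rule 2 (intervocalic voicing): /k/ is a voiceless obstruent between vowels /o/ and /i/, so it voices to [g]. /t/ is a voiceless obstruent between vowels /i/ and /i/, so it voices to [d]. /p/ is a voiceless obstruent between vowels /a/ and /e/, so it voices to [b]. /fookitihape/ → foogidihabe.
Rule 3 (high vowel syncope): no segment meets the environment; /foogidihabe/ is unchanged.
Rule 4 (final vowel raising): /e/ is a mid vowel in word-final position, so it raises to [i]. /foogidihabe/ → foogidihabi.

foogidihabi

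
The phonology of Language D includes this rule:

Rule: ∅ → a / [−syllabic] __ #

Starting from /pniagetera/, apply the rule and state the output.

pniagetera

No segment of /pniagetera/ meets the structural description of the rule, so the form surfaces unchanged.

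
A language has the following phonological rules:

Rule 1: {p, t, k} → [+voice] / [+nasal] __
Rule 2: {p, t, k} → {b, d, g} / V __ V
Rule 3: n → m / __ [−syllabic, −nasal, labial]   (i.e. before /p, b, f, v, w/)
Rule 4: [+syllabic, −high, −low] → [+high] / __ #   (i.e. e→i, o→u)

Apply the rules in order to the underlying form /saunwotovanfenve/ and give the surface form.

Rule 1 (post-nasal voicing): no segment meets the environment; /saunwotovanfenve/ is unchanged.
Rule 2 (intervocalic voicing): /t/ is a voiceless stop between vowels /o/ and /o/, so it voices to [d]. /saunwotovanfenve/ → saunwodovanfenve.
Rule 3 (nasal place assimilation): /n/ precedes the labial consonant /w/, so it assimilates in place to [m]. /n/ precedes the labial consonant /f/, so it assimilates in place to [m]. /n/ precedes the labial consonant /v/, so it assimilates in place to [m]. /saunwodovanfenve/ → saumwodovamfemve.
Rule 4 (final vowel raising): /e/ is a mid vowel in word-final position, so it raises to [i]. /saumwodovamfemve/ → saumwodovamfemvi.

saumwodovamfemvi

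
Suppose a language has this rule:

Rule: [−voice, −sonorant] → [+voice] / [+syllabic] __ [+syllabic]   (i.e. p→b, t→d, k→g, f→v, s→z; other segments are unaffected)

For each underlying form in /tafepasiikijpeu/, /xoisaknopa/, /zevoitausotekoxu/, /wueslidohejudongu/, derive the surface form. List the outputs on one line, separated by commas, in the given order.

tavebaziigijpeu, xoizaknoba, zevoidauzodegoxu, wueslidohejudongu

/tafepasiikijpeu/: /f/ is a voiceless obstruent between vowels /a/ and /e/, so it voices to [v]. /p/ is a voiceless obstruent between vowels /e/ and /a/, so it voices to [b]. /s/ is a voiceless obstruent between vowels /a/ and /i/, so it voices to [z]. /k/ is a voiceless obstruent between vowels /i/ and /i/, so it voices to [g]. → [tavebaziigijpeu].
/xoisaknopa/: /s/ is a voiceless obstruent between vowels /i/ and /a/, so it voices to [z]. /p/ is a voiceless obstruent between vowels /o/ and /a/, so it voices to [b]. → [xoizaknoba].
/zevoitausotekoxu/: /t/ is a voiceless obstruent between vowels /i/ and /a/, so it voices to [d]. /s/ is a voiceless obstruent between vowels /u/ and /o/, so it voices to [z]. /t/ is a voiceless obstruent between vowels /o/ and /e/, so it voices to [d]. /k/ is a voiceless obstruent between vowels /e/ and /o/, so it voices to [g]. → [zevoidauzodegoxu].
/wueslidohejudongu/: the rule's environment is not met; surfaces unchanged as [wueslidohejudongu].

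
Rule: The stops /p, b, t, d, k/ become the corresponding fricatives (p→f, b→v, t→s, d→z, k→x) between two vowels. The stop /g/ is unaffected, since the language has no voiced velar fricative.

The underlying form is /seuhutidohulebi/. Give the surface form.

seuhusizohulevi

/t/ is a stop between vowels /u/ and /i/, so it spirantizes to the fricative [s].
/d/ is a stop between vowels /i/ and /o/, so it spirantizes to the fricative [z].
/b/ is a stop between vowels /e/ and /i/, so it spirantizes to the fricative [v].
Surface form: [seuhusizohulevi].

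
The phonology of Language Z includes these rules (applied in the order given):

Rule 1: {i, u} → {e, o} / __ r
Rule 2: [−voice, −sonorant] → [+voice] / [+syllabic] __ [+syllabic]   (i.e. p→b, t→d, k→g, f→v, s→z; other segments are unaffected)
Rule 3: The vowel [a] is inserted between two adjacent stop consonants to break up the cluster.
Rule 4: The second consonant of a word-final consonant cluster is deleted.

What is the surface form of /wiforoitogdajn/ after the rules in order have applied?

Rule 1 (pre-rhotic lowering): no segment meets the environment; /wiforoitogdajn/ is unchanged.
Rule 2 (intervocalic voicing): /f/ is a voiceless obstruent between vowels /i/ and /o/, so it voices to [v]. /t/ is a voiceless obstruent between vowels /i/ and /o/, so it voices to [d]. /wiforoitogdajn/ → wivoroidogdajn.
Rule 3 (stop-cluster a-epenthesis): /g/ and /d/ form a stop–stop cluster, so [a] is inserted between them. /wivoroidogdajn/ → wivoroidogadajn.
Rule 4 (final cluster simplification): /n/ is the second consonant of a word-final cluster /jn/, so it deletes. /wivoroidogadajn/ → wivoroidogadaj.

wivoroidogadaj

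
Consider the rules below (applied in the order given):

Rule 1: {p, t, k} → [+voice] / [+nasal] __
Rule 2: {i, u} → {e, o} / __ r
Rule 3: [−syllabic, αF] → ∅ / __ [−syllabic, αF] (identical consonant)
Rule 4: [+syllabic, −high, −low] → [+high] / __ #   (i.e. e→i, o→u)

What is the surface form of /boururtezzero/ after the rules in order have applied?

Rule 1 (post-nasal voicing): no segment meets the environment; /boururtezzero/ is unchanged.
Rule 2 (pre-rhotic lowering): /u/ is a high vowel immediately before /r/, so it lowers to [o]. /u/ is a high vowel immediately before /r/, so it lowers to [o]. /boururtezzero/ → boorortezzero.
Rule 3 (degemination): /zz/ is a geminate; the first /z/ deletes. /boorortezzero/ → boorortezero.
Rule 4 (final vowel raising): /o/ is a mid vowel in word-final position, so it raises to [u]. /boorortezero/ → boorortezeru.

boorortezeru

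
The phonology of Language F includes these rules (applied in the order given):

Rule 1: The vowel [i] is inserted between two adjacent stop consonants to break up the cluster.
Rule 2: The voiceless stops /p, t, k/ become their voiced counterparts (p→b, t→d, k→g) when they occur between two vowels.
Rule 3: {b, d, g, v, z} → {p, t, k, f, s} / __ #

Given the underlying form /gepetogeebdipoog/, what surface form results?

Rule 1 (stop-cluster i-epenthesis): /b/ and /d/ form a stop–stop cluster, so [i] is inserted between them. /gepetogeebdipoog/ → gepetogeebidipoog.
Rule 2 (intervocalic voicing): /p/ is a voiceless stop between vowels /e/ and /e/, so it voices to [b]. /t/ is a voiceless stop between vowels /e/ and /o/, so it voices to [d]. /p/ is a voiceless stop between vowels /i/ and /o/, so it voices to [b]. /gepetogeebidipoog/ → gebedogeebidiboog.
Rule 3 (final devoicing): /g/ is a voiced obstruent in word-final position, so it devoices to [k]. /gebedogeebidiboog/ → gebedogeebidibook.

gebedogeebidibook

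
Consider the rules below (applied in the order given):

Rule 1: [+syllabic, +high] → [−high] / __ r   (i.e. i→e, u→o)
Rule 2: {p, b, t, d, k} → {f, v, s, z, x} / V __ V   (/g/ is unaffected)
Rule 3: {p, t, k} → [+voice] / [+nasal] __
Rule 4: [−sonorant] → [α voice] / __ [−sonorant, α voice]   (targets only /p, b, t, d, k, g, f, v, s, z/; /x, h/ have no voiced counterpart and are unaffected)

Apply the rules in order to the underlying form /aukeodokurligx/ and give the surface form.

Rule 1 (pre-rhotic lowering): /u/ is a high vowel immediately before /r/, so it lowers to [o]. /aukeodokurligx/ → aukeodokorligx.
Rule 2 (intervocalic spirantization): /k/ is a stop between vowels /u/ and /e/, so it spirantizes to the fricative [x]. /d/ is a stop between vowels /o/ and /o/, so it spirantizes to the fricative [z]. /k/ is a stop between vowels /o/ and /o/, so it spirantizes to the fricative [x]. /aukeodokorligx/ → auxeozoxorligx.
Rule 3 (post-nasal voicing): no segment meets the environment; /auxeozoxorligx/ is unchanged.
Rule 4 (regressive voicing assimilation): /g/ precedes the voiceless obstruent /x/, so it devoices to [k] by assimilation. /auxeozoxorligx/ → auxeozoxorlikx.

auxeozoxorlikx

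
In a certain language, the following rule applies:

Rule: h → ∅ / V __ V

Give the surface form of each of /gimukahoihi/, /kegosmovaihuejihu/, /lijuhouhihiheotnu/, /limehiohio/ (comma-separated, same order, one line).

/gimukahoihi/: /h/ occurs between vowels /a/ and /o/, so it deletes. /h/ occurs between vowels /i/ and /i/, so it deletes. → [gimukaoii].
/kegosmovaihuejihu/: /h/ occurs between vowels /i/ and /u/, so it deletes. /h/ occurs between vowels /i/ and /u/, so it deletes. → [kegosmovaiuejiu].
/lijuhouhihiheotnu/: /h/ occurs between vowels /u/ and /o/, so it deletes. /h/ occurs between vowels /u/ and /i/, so it deletes. /h/ occurs between vowels /i/ and /i/, so it deletes. /h/ occurs between vowels /i/ and /e/, so it deletes. → [lijuouiieotnu].
/limehiohio/: /h/ occurs between vowels /e/ and /i/, so it deletes. /h/ occurs between vowels /o/ and /i/, so it deletes. → [limeioio].

gimukaoii, kegosmovaiuejiu, lijuouiieotnu, limeioio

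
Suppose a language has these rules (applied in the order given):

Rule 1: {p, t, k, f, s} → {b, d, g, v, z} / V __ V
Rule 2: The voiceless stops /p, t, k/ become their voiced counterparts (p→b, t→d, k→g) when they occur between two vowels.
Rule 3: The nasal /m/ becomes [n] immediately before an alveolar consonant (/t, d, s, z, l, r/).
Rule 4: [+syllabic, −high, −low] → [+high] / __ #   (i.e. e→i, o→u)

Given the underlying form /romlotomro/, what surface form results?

ronlodonru

Rule 1 (intervocalic voicing): /t/ is a voiceless obstruent between vowels /o/ and /o/, so it voices to [d]. /romlotomro/ → romlodomro.
Rule 2 (intervocalic voicing): no segment meets the environment; /romlodomro/ is unchanged.
Rule 3 (nasal place assimilation): /m/ precedes the alveolar consonant /l/, so it assimilates in place to [n]. /m/ precedes the alveolar consonant /r/, so it assimilates in place to [n]. /romlodomro/ → ronlodonro.
Rule 4 (final vowel raising): /o/ is a mid vowel in word-final position, so it raises to [u]. /ronlodonro/ → ronlodonru.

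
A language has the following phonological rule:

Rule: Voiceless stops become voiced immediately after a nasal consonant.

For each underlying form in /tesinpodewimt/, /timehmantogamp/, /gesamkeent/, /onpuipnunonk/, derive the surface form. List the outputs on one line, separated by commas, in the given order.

tesinbodewimd, timehmandogamb, gesamgeend, onbuipnunong

/tesinpodewimt/: /p/ is a voiceless stop immediately after the nasal /n/, so it voices to [b]. /t/ is a voiceless stop immediately after the nasal /m/, so it voices to [d]. → [tesinbodewimd].
/timehmantogamp/: /t/ is a voiceless stop immediately after the nasal /n/, so it voices to [d]. /p/ is a voiceless stop immediately after the nasal /m/, so it voices to [b]. → [timehmandogamb].
/gesamkeent/: /k/ is a voiceless stop immediately after the nasal /m/, so it voices to [g]. /t/ is a voiceless stop immediately after the nasal /n/, so it voices to [d]. → [gesamgeend].
/onpuipnunonk/: /p/ is a voiceless stop immediately after the nasal /n/, so it voices to [b]. /k/ is a voiceless stop immediately after the nasal /n/, so it voices to [g]. → [onbuipnunong].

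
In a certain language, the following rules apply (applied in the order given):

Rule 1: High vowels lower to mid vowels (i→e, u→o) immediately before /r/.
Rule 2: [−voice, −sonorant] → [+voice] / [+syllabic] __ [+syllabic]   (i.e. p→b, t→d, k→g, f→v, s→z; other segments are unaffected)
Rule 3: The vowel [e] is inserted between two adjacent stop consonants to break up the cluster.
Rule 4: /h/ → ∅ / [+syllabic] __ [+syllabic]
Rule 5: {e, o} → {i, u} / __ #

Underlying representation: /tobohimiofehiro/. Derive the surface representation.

Rule 1 (pre-rhotic lowering): /i/ is a high vowel immediately before /r/, so it lowers to [e]. /tobohimiofehiro/ → tobohimiofehero.
Rule 2 (intervocalic voicing): /f/ is a voiceless obstruent between vowels /o/ and /e/, so it voices to [v]. /tobohimiofehero/ → tobohimiovehero.
Rule 3 (stop-cluster e-epenthesis): no segment meets the environment; /tobohimiovehero/ is unchanged.
Rule 4 (intervocalic h-deletion): /h/ occurs between vowels /o/ and /i/, so it deletes. /h/ occurs between vowels /e/ and /e/, so it deletes. /tobohimiovehero/ → toboimioveero.
Rule 5 (final vowel raising): /o/ is a mid vowel in word-final position, so it raises to [u]. /toboimioveero/ → toboimioveeru.

toboimioveeru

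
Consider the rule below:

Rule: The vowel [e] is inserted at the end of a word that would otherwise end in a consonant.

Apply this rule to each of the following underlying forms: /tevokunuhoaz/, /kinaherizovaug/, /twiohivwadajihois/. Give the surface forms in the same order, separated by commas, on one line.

tevokunuhoaze, kinaherizovauge, twiohivwadajihoise

/tevokunuhoaz/: the form ends in the consonant /z/, so [e] is inserted word-finally. → [tevokunuhoaze].
/kinaherizovaug/: the form ends in the consonant /g/, so [e] is inserted word-finally. → [kinaherizovauge].
/twiohivwadajihois/: the form ends in the consonant /s/, so [e] is inserted word-finally. → [twiohivwadajihoise].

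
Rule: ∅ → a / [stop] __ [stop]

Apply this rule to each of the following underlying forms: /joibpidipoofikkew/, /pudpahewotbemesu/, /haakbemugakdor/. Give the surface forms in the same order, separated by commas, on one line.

joibapidipoofikakew, pudapahewotabemesu, haakabemugakador

/joibpidipoofikkew/: /b/ and /p/ form a stop–stop cluster, so [a] is inserted between them. /k/ and /k/ form a stop–stop cluster, so [a] is inserted between them. → [joibapidipoofikakew].
/pudpahewotbemesu/: /d/ and /p/ form a stop–stop cluster, so [a] is inserted between them. /t/ and /b/ form a stop–stop cluster, so [a] is inserted between them. → [pudapahewotabemesu].
/haakbemugakdor/: /k/ and /b/ form a stop–stop cluster, so [a] is inserted between them. /k/ and /d/ form a stop–stop cluster, so [a] is inserted between them. → [haakabemugakador].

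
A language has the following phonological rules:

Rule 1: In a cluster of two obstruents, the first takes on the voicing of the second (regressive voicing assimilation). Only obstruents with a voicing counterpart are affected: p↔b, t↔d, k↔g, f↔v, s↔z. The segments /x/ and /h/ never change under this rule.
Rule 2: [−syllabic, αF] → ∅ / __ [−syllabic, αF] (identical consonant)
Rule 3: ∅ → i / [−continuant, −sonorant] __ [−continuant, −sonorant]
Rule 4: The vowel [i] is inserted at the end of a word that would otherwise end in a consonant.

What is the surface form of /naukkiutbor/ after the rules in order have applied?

Rule 1 (regressive voicing assimilation): /t/ precedes the voiced obstruent /b/, so it voices to [d] by assimilation. /naukkiutbor/ → naukkiudbor.
Rule 2 (degemination): /kk/ is a geminate; the first /k/ deletes. /naukkiudbor/ → naukiudbor.
Rule 3 (stop-cluster i-epenthesis): /d/ and /b/ form a stop–stop cluster, so [i] is inserted between them. /naukiudbor/ → naukiudibor.
Rule 4 (final i-epenthesis): the form ends in the consonant /r/, so [i] is inserted word-finally. /naukiudibor/ → naukiudibori.

naukiudibori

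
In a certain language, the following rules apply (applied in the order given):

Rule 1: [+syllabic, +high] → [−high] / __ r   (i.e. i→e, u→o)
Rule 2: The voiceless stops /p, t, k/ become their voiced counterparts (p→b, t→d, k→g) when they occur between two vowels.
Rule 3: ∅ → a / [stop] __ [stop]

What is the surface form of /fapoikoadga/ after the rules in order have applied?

faboigoadaga

Rule 1 (pre-rhotic lowering): no segment meets the environment; /fapoikoadga/ is unchanged.
Rule 2 (intervocalic voicing): /p/ is a voiceless stop between vowels /a/ and /o/, so it voices to [b]. /k/ is a voiceless stop between vowels /i/ and /o/, so it voices to [g]. /fapoikoadga/ → faboigoadga.
Rule 3 (stop-cluster a-epenthesis): /d/ and /g/ form a stop–stop cluster, so [a] is inserted between them. /faboigoadga/ → faboigoadaga.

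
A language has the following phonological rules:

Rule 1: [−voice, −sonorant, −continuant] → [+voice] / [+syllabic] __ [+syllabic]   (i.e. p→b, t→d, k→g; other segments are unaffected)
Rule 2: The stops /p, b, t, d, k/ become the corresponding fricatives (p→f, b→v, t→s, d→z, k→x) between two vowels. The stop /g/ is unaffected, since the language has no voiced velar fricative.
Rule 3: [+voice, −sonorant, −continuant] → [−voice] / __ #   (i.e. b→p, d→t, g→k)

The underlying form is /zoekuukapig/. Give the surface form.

zoeguugavik

Rule 1 (intervocalic voicing): /k/ is a voiceless stop between vowels /e/ and /u/, so it voices to [g]. /k/ is a voiceless stop between vowels /u/ and /a/, so it voices to [g]. /p/ is a voiceless stop between vowels /a/ and /i/, so it voices to [b]. /zoekuukapig/ → zoeguugabig.
Rule 2 (intervocalic spirantization): /b/ is a stop between vowels /a/ and /i/, so it spirantizes to the fricative [v]. /zoeguugabig/ → zoeguugavig.
Rule 3 (final devoicing): /g/ is a voiced stop in word-final position, so it devoices to [k]. /zoeguugavig/ → zoeguugavik.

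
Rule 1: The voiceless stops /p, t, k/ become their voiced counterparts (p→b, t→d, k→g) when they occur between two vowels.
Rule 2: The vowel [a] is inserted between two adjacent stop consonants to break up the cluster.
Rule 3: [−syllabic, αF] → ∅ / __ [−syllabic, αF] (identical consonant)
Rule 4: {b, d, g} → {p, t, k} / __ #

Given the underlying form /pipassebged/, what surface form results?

Rule 1 (intervocalic voicing): /p/ is a voiceless stop between vowels /i/ and /a/, so it voices to [b]. /pipassebged/ → pibassebged.
Rule 2 (stop-cluster a-epenthesis): /b/ and /g/ form a stop–stop cluster, so [a] is inserted between them. /pibassebged/ → pibassebaged.
Rule 3 (degemination): /ss/ is a geminate; the first /s/ deletes. /pibassebaged/ → pibasebaged.
Rule 4 (final devoicing): /d/ is a voiced stop in word-final position, so it devoices to [t]. /pibasebaged/ → pibasebaget.

pibasebaget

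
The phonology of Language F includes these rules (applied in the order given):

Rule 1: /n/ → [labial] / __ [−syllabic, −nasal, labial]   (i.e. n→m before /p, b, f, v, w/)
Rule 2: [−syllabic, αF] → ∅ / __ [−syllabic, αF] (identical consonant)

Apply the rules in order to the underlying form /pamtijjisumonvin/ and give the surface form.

Rule 1 (nasal place assimilation): /n/ precedes the labial consonant /v/, so it assimilates in place to [m]. /pamtijjisumonvin/ → pamtijjisumomvin.
Rule 2 (degemination): /jj/ is a geminate; the first /j/ deletes. /pamtijjisumomvin/ → pamtijisumomvin.

pamtijisumomvin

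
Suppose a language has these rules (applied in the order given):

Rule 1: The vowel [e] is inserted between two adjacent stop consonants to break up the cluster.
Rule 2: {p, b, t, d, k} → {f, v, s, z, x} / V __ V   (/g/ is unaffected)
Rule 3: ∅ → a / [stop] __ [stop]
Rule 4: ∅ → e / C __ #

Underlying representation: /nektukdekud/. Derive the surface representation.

nexesuxezexude

Rule 1 (stop-cluster e-epenthesis): /k/ and /t/ form a stop–stop cluster, so [e] is inserted between them. /k/ and /d/ form a stop–stop cluster, so [e] is inserted between them. /nektukdekud/ → neketukedekud.
Rule 2 (intervocalic spirantization): /k/ is a stop between vowels /e/ and /e/, so it spirantizes to the fricative [x]. /t/ is a stop between vowels /e/ and /u/, so it spirantizes to the fricative [s]. /k/ is a stop between vowels /u/ and /e/, so it spirantizes to the fricative [x]. /d/ is a stop between vowels /e/ and /e/, so it spirantizes to the fricative [z]. /k/ is a stop between vowels /e/ and /u/, so it spirantizes to the fricative [x]. /neketukedekud/ → nexesuxezexud.
Rule 3 (stop-cluster a-epenthesis): no segment meets the environment; /nexesuxezexud/ is unchanged.
Rule 4 (final e-epenthesis): the form ends in the consonant /d/, so [e] is inserted word-finally. /nexesuxezexud/ → nexesuxezexude.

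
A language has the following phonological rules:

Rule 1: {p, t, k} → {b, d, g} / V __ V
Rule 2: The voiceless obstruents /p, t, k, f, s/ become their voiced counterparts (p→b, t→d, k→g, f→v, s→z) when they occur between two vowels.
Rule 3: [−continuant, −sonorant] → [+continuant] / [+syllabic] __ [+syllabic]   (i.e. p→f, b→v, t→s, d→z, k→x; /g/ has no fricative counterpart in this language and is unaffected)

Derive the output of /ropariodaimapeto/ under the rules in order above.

Rule 1 (intervocalic voicing): /p/ is a voiceless stop between vowels /o/ and /a/, so it voices to [b]. /p/ is a voiceless stop between vowels /a/ and /e/, so it voices to [b]. /t/ is a voiceless stop between vowels /e/ and /o/, so it voices to [d]. /ropariodaimapeto/ → robariodaimabedo.
Rule 2 (intervocalic voicing): no segment meets the environment; /robariodaimabedo/ is unchanged.
Rule 3 (intervocalic spirantization): /b/ is a stop between vowels /o/ and /a/, so it spirantizes to the fricative [v]. /d/ is a stop between vowels /o/ and /a/, so it spirantizes to the fricative [z]. /b/ is a stop between vowels /a/ and /e/, so it spirantizes to the fricative [v]. /d/ is a stop between vowels /e/ and /o/, so it spirantizes to the fricative [z]. /robariodaimabedo/ → rovariozaimavezo.

rovariozaimavezo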